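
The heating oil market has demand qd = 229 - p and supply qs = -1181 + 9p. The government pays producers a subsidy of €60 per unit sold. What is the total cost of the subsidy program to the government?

Pre-subsidy: 229 - p = -1181 + 9p gives p* = 141, q* = 88.
With the subsidy, sellers receive ps = pb + 60 for each unit, where pb is the price buyers pay.
Supply in terms of pb becomes qs = -1181 + 9(pb + 60) = -641 + 9pb. Setting this equal to demand: 229 - pb = -641 + 9pb, so pb = 87.
Sellers receive ps = 87 + 60 = 147; q' = 229 − 1·87 = 142.
Government outlay = subsidy × quantity = 60 × 142 = 8520.

Government cost = €8520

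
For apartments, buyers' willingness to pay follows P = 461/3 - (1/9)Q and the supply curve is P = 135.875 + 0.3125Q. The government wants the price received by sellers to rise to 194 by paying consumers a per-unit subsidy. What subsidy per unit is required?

Required subsidy s = 61 per unit

At a seller price of 194, quantity supplied is -434.8 + 3.2·194 = 186.
Buyers absorb 186 only when they pay Pb = 461/3 − (1/9)·186 = 133.
s = Ps − Pb = 194 − 133 = 61.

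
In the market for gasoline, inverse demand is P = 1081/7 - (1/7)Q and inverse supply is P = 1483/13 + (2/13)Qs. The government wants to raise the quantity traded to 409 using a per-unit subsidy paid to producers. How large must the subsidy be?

At Q = 409, from the demand curve buyers pay Pb = 1081/7 − (1/7)·409 = 96; from the supply curve sellers need Ps = 1483/13 + (2/13)·409 = 177.
The subsidy must fill the gap: s = Ps − Pb = 177 − 96 = 81.

Required subsidy s = 81 per unit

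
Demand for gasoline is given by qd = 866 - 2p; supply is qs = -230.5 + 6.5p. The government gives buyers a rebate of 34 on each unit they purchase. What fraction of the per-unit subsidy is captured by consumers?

Pre-subsidy: 866 - 2p = -230.5 + 6.5p gives p* = 129, q* = 608.
With the rebate, buyers effectively pay pb = ps − 34, where ps is the price sellers receive.
Demand in terms of ps becomes qd = 866 − 2(ps − 34) = 934 - 2ps. Setting this equal to supply: 934 - 2ps = -230.5 + 6.5ps, so ps = 137.
Buyers pay pb = 137 − 34 = 103; q' = -230.5 + 6.5·137 = 660.
Buyers' price falls by p* − pb = 129 − 103 = 26; sellers' price rises by ps − p* = 137 − 129 = 8.
So consumers capture 26/34 = 13/17 of each unit of subsidy.

Consumer share = 13/17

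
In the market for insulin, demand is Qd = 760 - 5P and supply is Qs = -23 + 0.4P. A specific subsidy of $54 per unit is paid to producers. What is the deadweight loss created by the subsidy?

Pre-subsidy: 760 - 5P = -23 + 0.4P gives P* = 145, Q* = 35.
With the subsidy, sellers receive Ps = Pb + 54 for each unit, where Pb is the price buyers pay.
Supply in terms of Pb becomes Qs = -23 + 0.4(Pb + 54) = -1.4 + 0.4Pb. Setting this equal to demand: 760 - 5Pb = -1.4 + 0.4Pb, so Pb = 141.
Sellers receive Ps = 141 + 54 = 195; Q' = 760 − 5·141 = 55.
The subsidy expands output by 55 − 35 = 20 past the efficient level; on those units the gap between marginal cost and willingness to pay runs from 0 up to 54.
DWL = ½ × 54 × 20 = 540.

Deadweight loss = $540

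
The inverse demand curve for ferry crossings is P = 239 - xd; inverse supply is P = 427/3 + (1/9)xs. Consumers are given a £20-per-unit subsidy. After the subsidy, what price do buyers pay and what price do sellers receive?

Pre-subsidy: 239 - x = 427/3 + (1/9)x gives x* = 87 and P* = 152.
With the rebate, buyers effectively pay Pb = Ps − 20, where Ps is the price sellers receive.
On the curves, Pb = 239 - x and Ps = 427/3 + (1/9)x; the wedge Ps − Pb = 20 gives 427/3 + (1/9)x − (239 - x) = 20, so x' = 105.
Then Pb = 239 − 1·105 = 134 and Ps = 427/3 + (1/9)·105 = 154.

Buyers pay £134; sellers receive £154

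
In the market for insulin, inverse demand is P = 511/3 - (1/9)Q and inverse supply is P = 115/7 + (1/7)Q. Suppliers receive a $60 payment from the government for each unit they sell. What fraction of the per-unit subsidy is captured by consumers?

Pre-subsidy: 511/3 - (1/9)Q = 115/7 + (1/7)Q gives Q* = 606 and P* = 103.
With the subsidy, sellers receive Ps = Pb + 60 for each unit, where Pb is the price buyers pay.
On the curves, Pb = 511/3 - (1/9)Q and Ps = 115/7 + (1/7)Q; the wedge Ps − Pb = 60 gives 115/7 + (1/7)Q − (511/3 - (1/9)Q) = 60, so Q' = 842.25.
Then Pb = 511/3 − (1/9)·842.25 = 76.75 and Ps = 115/7 + (1/7)·842.25 = 136.75.
Buyers' price falls by P* − Pb = 103 − 76.75 = 26.25; sellers' price rises by Ps − P* = 136.75 − 103 = 33.75.
So consumers capture 26.25/60 = 0.4375 of each unit of subsidy.

Consumer share = 0.4375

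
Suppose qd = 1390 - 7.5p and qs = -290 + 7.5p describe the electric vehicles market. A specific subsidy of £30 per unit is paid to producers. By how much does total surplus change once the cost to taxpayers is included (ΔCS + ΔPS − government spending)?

Net change in total surplus = -£1687.5

Pre-subsidy: 1390 - 7.5p = -290 + 7.5p gives p* = 112, q* = 550.
With the subsidy, sellers receive ps = pb + 30 for each unit, where pb is the price buyers pay.
Supply in terms of pb becomes qs = -290 + 7.5(pb + 30) = -65 + 7.5pb. Setting this equal to demand: 1390 - 7.5pb = -65 + 7.5pb, so pb = 97.
Sellers receive ps = 97 + 30 = 127; q' = 1390 − 7.5·97 = 662.5.
ΔCS = ½(550 + 662.5)(112 − 97) = 9093.75; ΔPS = ½(550 + 662.5)(127 − 112) = 9093.75.
Government spending = 30 × 662.5 = 19875.
Net change = 9093.75 + 9093.75 − 19875 = -1687.5. The loss equals the DWL triangle ½·30·112.5.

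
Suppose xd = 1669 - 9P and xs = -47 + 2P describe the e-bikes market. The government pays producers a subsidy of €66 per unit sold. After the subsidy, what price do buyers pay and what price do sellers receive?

Pre-subsidy: 1669 - 9P = -47 + 2P gives P* = 156, x* = 265.
With the subsidy, sellers receive Ps = Pb + 66 for each unit, where Pb is the price buyers pay.
Supply in terms of Pb becomes xs = -47 + 2(Pb + 66) = 85 + 2Pb. Setting this equal to demand: 1669 - 9Pb = 85 + 2Pb, so Pb = 144.
Sellers receive Ps = 144 + 66 = 210; x' = 1669 − 9·144 = 373.

Buyers pay €144; sellers receive €210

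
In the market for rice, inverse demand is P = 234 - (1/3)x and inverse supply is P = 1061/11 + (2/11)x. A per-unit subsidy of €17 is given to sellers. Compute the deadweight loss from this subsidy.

Pre-subsidy: 234 - (1/3)x = 1061/11 + (2/11)x gives x* = 267 and P* = 145.
With the subsidy, sellers receive Ps = Pb + 17 for each unit, where Pb is the price buyers pay.
On the curves, Pb = 234 - (1/3)x and Ps = 1061/11 + (2/11)x; the wedge Ps − Pb = 17 gives 1061/11 + (2/11)x − (234 - (1/3)x) = 17, so x' = 300.
Then Pb = 234 − (1/3)·300 = 134 and Ps = 1061/11 + (2/11)·300 = 151.
The subsidy expands output by 300 − 267 = 33 past the efficient level; on those units the gap between marginal cost and willingness to pay runs from 0 up to 17.
DWL = ½ × 17 × 33 = 280.5.

Deadweight loss = €280.5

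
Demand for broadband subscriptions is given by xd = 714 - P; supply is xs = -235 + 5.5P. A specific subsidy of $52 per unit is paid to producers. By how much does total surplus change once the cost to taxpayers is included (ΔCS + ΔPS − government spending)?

Net change in total surplus = -$1144

Pre-subsidy: 714 - P = -235 + 5.5P gives P* = 146, x* = 568.
With the subsidy, sellers receive Ps = Pb + 52 for each unit, where Pb is the price buyers pay.
Supply in terms of Pb becomes xs = -235 + 5.5(Pb + 52) = 51 + 5.5Pb. Setting this equal to demand: 714 - Pb = 51 + 5.5Pb, so Pb = 102.
Sellers receive Ps = 102 + 52 = 154; x' = 714 − 1·102 = 612.
ΔCS = ½(568 + 612)(146 − 102) = 25960; ΔPS = ½(568 + 612)(154 − 146) = 4720.
Government spending = 52 × 612 = 31824.
Net change = 25960 + 4720 − 31824 = -1144. The loss equals the DWL triangle ½·52·44.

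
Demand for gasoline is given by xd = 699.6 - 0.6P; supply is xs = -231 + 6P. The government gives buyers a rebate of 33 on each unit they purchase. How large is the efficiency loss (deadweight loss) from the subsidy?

Deadweight loss = 297

Pre-subsidy: 699.6 - 0.6P = -231 + 6P gives P* = 141, x* = 615.
With the rebate, buyers effectively pay Pb = Ps − 33, where Ps is the price sellers receive.
Demand in terms of Ps becomes xd = 699.6 − 0.6(Ps − 33) = 719.4 - 0.6Ps. Setting this equal to supply: 719.4 - 0.6Ps = -231 + 6Ps, so Ps = 144.
Buyers pay Pb = 144 − 33 = 111; x' = -231 + 6·144 = 633.
The subsidy expands output by 633 − 615 = 18 past the efficient level; on those units the gap between marginal cost and willingness to pay runs from 0 up to 33.
DWL = ½ × 33 × 18 = 297.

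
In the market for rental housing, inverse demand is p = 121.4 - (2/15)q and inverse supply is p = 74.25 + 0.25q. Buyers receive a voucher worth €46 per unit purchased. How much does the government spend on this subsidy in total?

Pre-subsidy: 121.4 - (2/15)q = 74.25 + 0.25q gives q* = 123 and p* = 105.
With the rebate, buyers effectively pay pb = ps − 46, where ps is the price sellers receive.
On the curves, pb = 121.4 - (2/15)q and ps = 74.25 + 0.25q; the wedge ps − pb = 46 gives 74.25 + 0.25q − (121.4 - (2/15)q) = 46, so q' = 243.
Then pb = 121.4 − (2/15)·243 = 89 and ps = 74.25 + 0.25·243 = 135.
Government outlay = subsidy × quantity = 46 × 243 = 11178.

Government cost = €11178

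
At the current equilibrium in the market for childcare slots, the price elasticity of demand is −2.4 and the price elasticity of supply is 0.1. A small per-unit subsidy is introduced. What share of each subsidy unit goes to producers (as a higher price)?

Producer share = 0.96

For a small subsidy around the equilibrium, the benefit split depends on the relative slopes, which at a point are proportional to the elasticities.
Buyer share = εs/(εs + |εd|) = 0.1/(0.1 + 2.4) = 0.04; seller share = |εd|/(εs + |εd|) = 0.96.
So producers capture 0.96 of the subsidy.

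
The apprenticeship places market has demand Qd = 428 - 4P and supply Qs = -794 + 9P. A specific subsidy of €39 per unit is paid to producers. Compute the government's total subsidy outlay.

Government cost = €6240

Pre-subsidy: 428 - 4P = -794 + 9P gives P* = 94, Q* = 52.
With the subsidy, sellers receive Ps = Pb + 39 for each unit, where Pb is the price buyers pay.
Supply in terms of Pb becomes Qs = -794 + 9(Pb + 39) = -443 + 9Pb. Setting this equal to demand: 428 - 4Pb = -443 + 9Pb, so Pb = 67.
Sellers receive Ps = 67 + 39 = 106; Q' = 428 − 4·67 = 160.
Government outlay = subsidy × quantity = 39 × 160 = 6240.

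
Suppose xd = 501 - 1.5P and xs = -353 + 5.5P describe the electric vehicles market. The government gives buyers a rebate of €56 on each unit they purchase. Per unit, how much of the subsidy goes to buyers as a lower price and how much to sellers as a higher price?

Pre-subsidy: 501 - 1.5P = -353 + 5.5P gives P* = 122, x* = 318.
With the rebate, buyers effectively pay Pb = Ps − 56, where Ps is the price sellers receive.
Demand in terms of Ps becomes xd = 501 − 1.5(Ps − 56) = 585 - 1.5Ps. Setting this equal to supply: 585 - 1.5Ps = -353 + 5.5Ps, so Ps = 134.
Buyers pay Pb = 134 − 56 = 78; x' = -353 + 5.5·134 = 384.
Buyers' price falls by P* − Pb = 122 − 78 = 44; sellers' price rises by Ps − P* = 134 − 122 = 12.

Buyers gain €44 per unit; sellers gain €12 per unit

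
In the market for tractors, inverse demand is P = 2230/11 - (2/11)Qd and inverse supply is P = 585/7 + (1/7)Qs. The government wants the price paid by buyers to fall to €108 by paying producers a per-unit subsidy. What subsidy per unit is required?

At a buyer price of 108, quantity demanded is 1115 − 5.5·108 = 521.
Sellers supply 521 only when they receive Ps = 585/7 + (1/7)·521 = 158.
s = Ps − Pb = 158 − 108 = 50.

Required subsidy s = €50 per unit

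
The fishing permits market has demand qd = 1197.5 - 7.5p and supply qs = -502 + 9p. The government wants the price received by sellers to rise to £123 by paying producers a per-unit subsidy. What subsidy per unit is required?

At a seller price of 123, quantity supplied is -502 + 9·123 = 605.
Buyers absorb 605 only when they pay pb with 1197.5 − 7.5·pb = 605, i.e. pb = 79.
s = ps − pb = 123 − 79 = 44.

Required subsidy s = £44 per unit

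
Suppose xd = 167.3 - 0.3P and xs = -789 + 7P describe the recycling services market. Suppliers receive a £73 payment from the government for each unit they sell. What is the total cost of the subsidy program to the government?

Pre-subsidy: 167.3 - 0.3P = -789 + 7P gives P* = 131, x* = 128.
With the subsidy, sellers receive Ps = Pb + 73 for each unit, where Pb is the price buyers pay.
Supply in terms of Pb becomes xs = -789 + 7(Pb + 73) = -278 + 7Pb. Setting this equal to demand: 167.3 - 0.3Pb = -278 + 7Pb, so Pb = 61.
Sellers receive Ps = 61 + 73 = 134; x' = 167.3 − 0.3·61 = 149.
Government outlay = subsidy × quantity = 73 × 149 = 10877.

Government cost = £10877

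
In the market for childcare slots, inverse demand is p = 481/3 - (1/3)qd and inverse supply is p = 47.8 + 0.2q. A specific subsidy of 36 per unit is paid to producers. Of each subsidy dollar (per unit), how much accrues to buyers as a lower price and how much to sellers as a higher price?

Pre-subsidy: 481/3 - (1/3)q = 47.8 + 0.2q gives q* = 211 and p* = 90.
With the subsidy, sellers receive ps = pb + 36 for each unit, where pb is the price buyers pay.
On the curves, pb = 481/3 - (1/3)q and ps = 47.8 + 0.2q; the wedge ps − pb = 36 gives 47.8 + 0.2q − (481/3 - (1/3)q) = 36, so q' = 278.5.
Then pb = 481/3 − (1/3)·278.5 = 67.5 and ps = 47.8 + 0.2·278.5 = 103.5.
Buyers' price falls by p* − pb = 90 − 67.5 = 22.5; sellers' price rises by ps − p* = 103.5 − 90 = 13.5.

Buyers gain 22.5 per unit; sellers gain 13.5 per unit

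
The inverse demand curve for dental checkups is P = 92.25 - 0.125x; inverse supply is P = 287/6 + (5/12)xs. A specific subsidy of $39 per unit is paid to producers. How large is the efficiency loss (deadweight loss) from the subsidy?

Pre-subsidy: 92.25 - 0.125x = 287/6 + (5/12)x gives x* = 82 and P* = 82.
With the subsidy, sellers receive Ps = Pb + 39 for each unit, where Pb is the price buyers pay.
On the curves, Pb = 92.25 - 0.125x and Ps = 287/6 + (5/12)x; the wedge Ps − Pb = 39 gives 287/6 + (5/12)x − (92.25 - 0.125x) = 39, so x' = 154.
Then Pb = 92.25 − 0.125·154 = 73 and Ps = 287/6 + (5/12)·154 = 112.
The subsidy expands output by 154 − 82 = 72 past the efficient level; on those units the gap between marginal cost and willingness to pay runs from 0 up to 39.
DWL = ½ × 39 × 72 = 1404.

Deadweight loss = $1404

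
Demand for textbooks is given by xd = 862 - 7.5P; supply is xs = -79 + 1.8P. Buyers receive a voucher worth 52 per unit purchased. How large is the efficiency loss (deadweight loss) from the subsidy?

Pre-subsidy: 862 - 7.5P = -79 + 1.8P gives P* = 9410/93, x* = 3197/31.
With the rebate, buyers effectively pay Pb = Ps − 52, where Ps is the price sellers receive.
Demand in terms of Ps becomes xd = 862 − 7.5(Ps − 52) = 1252 - 7.5Ps. Setting this equal to supply: 1252 - 7.5Ps = -79 + 1.8Ps, so Ps = 13310/93.
Buyers pay Pb = 13310/93 − 52 = 8474/93; x' = -79 + 1.8·(13310/93) = 5537/31.
The subsidy expands output by 5537/31 − 3197/31 = 2340/31 past the efficient level; on those units the gap between marginal cost and willingness to pay runs from 0 up to 52.
DWL = ½ × 52 × 2340/31 = 60840/31.

Deadweight loss = 60840/31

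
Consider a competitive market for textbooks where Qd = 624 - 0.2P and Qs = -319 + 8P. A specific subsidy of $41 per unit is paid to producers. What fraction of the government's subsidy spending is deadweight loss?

DWL / government spending = 4/609

Pre-subsidy: 624 - 0.2P = -319 + 8P gives P* = 115, Q* = 601.
With the subsidy, sellers receive Ps = Pb + 41 for each unit, where Pb is the price buyers pay.
Supply in terms of Pb becomes Qs = -319 + 8(Pb + 41) = 9 + 8Pb. Setting this equal to demand: 624 - 0.2Pb = 9 + 8Pb, so Pb = 75.
Sellers receive Ps = 75 + 41 = 116; Q' = 624 − 0.2·75 = 609.
ΔCS = ½(601 + 609)(115 − 75) = 24200; ΔPS = ½(601 + 609)(116 − 115) = 605.
Government spending = 41 × 609 = 24969.
DWL = ½ × 41 × (609 − 601) = 164; fraction = 164 / 24969 = 4/609.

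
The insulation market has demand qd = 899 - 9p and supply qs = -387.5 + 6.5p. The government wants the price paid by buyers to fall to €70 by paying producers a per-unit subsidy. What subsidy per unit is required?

At a buyer price of 70, quantity demanded is 899 − 9·70 = 269.
Sellers supply 269 only when they receive ps with -387.5 + 6.5·ps = 269, i.e. ps = 101.
s = ps − pb = 101 − 70 = 31.

Required subsidy s = €31 per unit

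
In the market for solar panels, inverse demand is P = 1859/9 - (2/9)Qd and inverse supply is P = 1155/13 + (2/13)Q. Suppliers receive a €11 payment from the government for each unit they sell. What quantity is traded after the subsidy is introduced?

Q' = 342.25

Pre-subsidy: 1859/9 - (2/9)Q = 1155/13 + (2/13)Q gives Q* = 313 and P* = 137.
With the subsidy, sellers receive Ps = Pb + 11 for each unit, where Pb is the price buyers pay.
On the curves, Pb = 1859/9 - (2/9)Q and Ps = 1155/13 + (2/13)Q; the wedge Ps − Pb = 11 gives 1155/13 + (2/13)Q − (1859/9 - (2/9)Q) = 11, so Q' = 342.25.
Then Pb = 1859/9 − (2/9)·342.25 = 130.5 and Ps = 1155/13 + (2/13)·342.25 = 141.5.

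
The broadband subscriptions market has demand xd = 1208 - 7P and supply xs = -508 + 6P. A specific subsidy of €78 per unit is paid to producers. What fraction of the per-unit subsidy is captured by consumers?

Consumer share = 6/13

Pre-subsidy: 1208 - 7P = -508 + 6P gives P* = 132, x* = 284.
With the subsidy, sellers receive Ps = Pb + 78 for each unit, where Pb is the price buyers pay.
Supply in terms of Pb becomes xs = -508 + 6(Pb + 78) = -40 + 6Pb. Setting this equal to demand: 1208 - 7Pb = -40 + 6Pb, so Pb = 96.
Sellers receive Ps = 96 + 78 = 174; x' = 1208 − 7·96 = 536.
Buyers' price falls by P* − Pb = 132 − 96 = 36; sellers' price rises by Ps − P* = 174 − 132 = 42.
So consumers capture 36/78 = 6/13 of each unit of subsidy.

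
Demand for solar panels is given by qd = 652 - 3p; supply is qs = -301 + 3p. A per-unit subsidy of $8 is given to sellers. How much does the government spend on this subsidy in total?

Pre-subsidy: 652 - 3p = -301 + 3p gives p* = 953/6, q* = 175.5.
With the subsidy, sellers receive ps = pb + 8 for each unit, where pb is the price buyers pay.
Supply in terms of pb becomes qs = -301 + 3(pb + 8) = -277 + 3pb. Setting this equal to demand: 652 - 3pb = -277 + 3pb, so pb = 929/6.
Sellers receive ps = 929/6 + 8 = 977/6; q' = 652 − 3·(929/6) = 187.5.
Government outlay = subsidy × quantity = 8 × 187.5 = 1500.

Government cost = $1500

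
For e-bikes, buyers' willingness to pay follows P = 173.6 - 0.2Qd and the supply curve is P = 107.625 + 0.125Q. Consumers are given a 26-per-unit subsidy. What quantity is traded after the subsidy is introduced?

Q' = 283

Pre-subsidy: 173.6 - 0.2Q = 107.625 + 0.125Q gives Q* = 203 and P* = 133.
With the rebate, buyers effectively pay Pb = Ps − 26, where Ps is the price sellers receive.
On the curves, Pb = 173.6 - 0.2Q and Ps = 107.625 + 0.125Q; the wedge Ps − Pb = 26 gives 107.625 + 0.125Q − (173.6 - 0.2Q) = 26, so Q' = 283.
Then Pb = 173.6 − 0.2·283 = 117 and Ps = 107.625 + 0.125·283 = 143.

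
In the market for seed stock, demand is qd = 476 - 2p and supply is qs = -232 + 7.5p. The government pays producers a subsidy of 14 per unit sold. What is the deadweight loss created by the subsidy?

Pre-subsidy: 476 - 2p = -232 + 7.5p gives p* = 1416/19, q* = 6212/19.
With the subsidy, sellers receive ps = pb + 14 for each unit, where pb is the price buyers pay.
Supply in terms of pb becomes qs = -232 + 7.5(pb + 14) = -127 + 7.5pb. Setting this equal to demand: 476 - 2pb = -127 + 7.5pb, so pb = 1206/19.
Sellers receive ps = 1206/19 + 14 = 1472/19; q' = 476 − 2·(1206/19) = 6632/19.
The subsidy expands output by 6632/19 − 6212/19 = 420/19 past the efficient level; on those units the gap between marginal cost and willingness to pay runs from 0 up to 14.
DWL = ½ × 14 × 420/19 = 2940/19.

Deadweight loss = 2940/19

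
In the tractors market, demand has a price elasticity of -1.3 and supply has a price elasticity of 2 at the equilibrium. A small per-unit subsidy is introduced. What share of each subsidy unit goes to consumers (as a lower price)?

For a small subsidy around the equilibrium, the benefit split depends on the relative slopes, which at a point are proportional to the elasticities.
Buyer share = εs/(εs + |εd|) = 2/(2 + 1.3) = 20/33; seller share = |εd|/(εs + |εd|) = 13/33.

Consumer share = 20/33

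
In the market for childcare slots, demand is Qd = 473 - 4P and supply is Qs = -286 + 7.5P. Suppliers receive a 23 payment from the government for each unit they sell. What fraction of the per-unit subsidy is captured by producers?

Pre-subsidy: 473 - 4P = -286 + 7.5P gives P* = 66, Q* = 209.
With the subsidy, sellers receive Ps = Pb + 23 for each unit, where Pb is the price buyers pay.
Supply in terms of Pb becomes Qs = -286 + 7.5(Pb + 23) = -113.5 + 7.5Pb. Setting this equal to demand: 473 - 4Pb = -113.5 + 7.5Pb, so Pb = 51.
Sellers receive Ps = 51 + 23 = 74; Q' = 473 − 4·51 = 269.
Buyers' price falls by P* − Pb = 66 − 51 = 15; sellers' price rises by Ps − P* = 74 − 66 = 8.
So producers capture 8/23 = 8/23 of each unit of subsidy.

Producer share = 8/23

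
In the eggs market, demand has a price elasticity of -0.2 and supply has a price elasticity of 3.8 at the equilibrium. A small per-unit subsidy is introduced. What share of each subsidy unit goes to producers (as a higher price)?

For a small subsidy around the equilibrium, the benefit split depends on the relative slopes, which at a point are proportional to the elasticities.
Buyer share = εs/(εs + |εd|) = 3.8/(3.8 + 0.2) = 0.95; seller share = |εd|/(εs + |εd|) = 0.05.
So producers capture 0.05 of the subsidy.

Producer share = 0.05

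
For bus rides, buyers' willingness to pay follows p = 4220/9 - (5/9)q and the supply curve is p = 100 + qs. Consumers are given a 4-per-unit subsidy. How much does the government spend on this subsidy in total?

Pre-subsidy: 4220/9 - (5/9)q = 100 + q gives q* = 1660/7 and p* = 2360/7.
With the rebate, buyers effectively pay pb = ps − 4, where ps is the price sellers receive.
On the curves, pb = 4220/9 - (5/9)q and ps = 100 + q; the wedge ps − pb = 4 gives 100 + q − (4220/9 - (5/9)q) = 4, so q' = 1678/7.
Then pb = 4220/9 − (5/9)·(1678/7) = 2350/7 and ps = 100 + 1·(1678/7) = 2378/7.
Government outlay = subsidy × quantity = 4 × 1678/7 = 6712/7.

Government cost = 6712/7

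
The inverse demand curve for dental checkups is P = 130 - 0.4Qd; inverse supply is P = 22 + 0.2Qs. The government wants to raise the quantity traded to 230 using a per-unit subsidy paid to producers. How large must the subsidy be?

Required subsidy s = 30 per unit

At Q = 230, from the demand curve buyers pay Pb = 130 − 0.4·230 = 38; from the supply curve sellers need Ps = 22 + 0.2·230 = 68.
The subsidy must fill the gap: s = Ps − Pb = 68 − 38 = 30.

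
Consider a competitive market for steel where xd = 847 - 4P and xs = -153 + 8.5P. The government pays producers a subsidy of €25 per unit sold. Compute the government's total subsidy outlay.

Government cost = €14875

Pre-subsidy: 847 - 4P = -153 + 8.5P gives P* = 80, x* = 527.
With the subsidy, sellers receive Ps = Pb + 25 for each unit, where Pb is the price buyers pay.
Supply in terms of Pb becomes xs = -153 + 8.5(Pb + 25) = 59.5 + 8.5Pb. Setting this equal to demand: 847 - 4Pb = 59.5 + 8.5Pb, so Pb = 63.
Sellers receive Ps = 63 + 25 = 88; x' = 847 − 4·63 = 595.
Government outlay = subsidy × quantity = 25 × 595 = 14875.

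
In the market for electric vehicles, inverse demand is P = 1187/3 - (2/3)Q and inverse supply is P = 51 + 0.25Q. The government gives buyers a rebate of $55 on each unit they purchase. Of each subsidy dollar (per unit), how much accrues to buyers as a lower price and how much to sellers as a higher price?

Pre-subsidy: 1187/3 - (2/3)Q = 51 + 0.25Q gives Q* = 376 and P* = 145.
With the rebate, buyers effectively pay Pb = Ps − 55, where Ps is the price sellers receive.
On the curves, Pb = 1187/3 - (2/3)Q and Ps = 51 + 0.25Q; the wedge Ps − Pb = 55 gives 51 + 0.25Q − (1187/3 - (2/3)Q) = 55, so Q' = 436.
Then Pb = 1187/3 − (2/3)·436 = 105 and Ps = 51 + 0.25·436 = 160.
Buyers' price falls by P* − Pb = 145 − 105 = 40; sellers' price rises by Ps − P* = 160 − 145 = 15.

Buyers gain $40 per unit; sellers gain $15 per unit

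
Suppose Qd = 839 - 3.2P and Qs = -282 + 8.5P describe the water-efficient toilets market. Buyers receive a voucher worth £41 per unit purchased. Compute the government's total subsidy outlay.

Government cost = 1003721/39

Pre-subsidy: 839 - 3.2P = -282 + 8.5P gives P* = 11210/117, Q* = 62291/117.
With the rebate, buyers effectively pay Pb = Ps − 41, where Ps is the price sellers receive.
Demand in terms of Ps becomes Qd = 839 − 3.2(Ps − 41) = 970.2 - 3.2Ps. Setting this equal to supply: 970.2 - 3.2Ps = -282 + 8.5Ps, so Ps = 4174/39.
Buyers pay Pb = 4174/39 − 41 = 2575/39; Q' = -282 + 8.5·(4174/39) = 24481/39.
Government outlay = subsidy × quantity = 41 × 24481/39 = 1003721/39.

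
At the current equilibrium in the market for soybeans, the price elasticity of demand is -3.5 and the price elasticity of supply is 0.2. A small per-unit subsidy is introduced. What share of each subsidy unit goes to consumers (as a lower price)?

Consumer share = 2/37

For a small subsidy around the equilibrium, the benefit split depends on the relative slopes, which at a point are proportional to the elasticities.
Buyer share = εs/(εs + |εd|) = 0.2/(0.2 + 3.5) = 2/37; seller share = |εd|/(εs + |εd|) = 35/37.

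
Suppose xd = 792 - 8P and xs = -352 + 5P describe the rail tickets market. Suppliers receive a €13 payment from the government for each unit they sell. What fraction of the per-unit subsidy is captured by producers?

Producer share = 8/13

Pre-subsidy: 792 - 8P = -352 + 5P gives P* = 88, x* = 88.
With the subsidy, sellers receive Ps = Pb + 13 for each unit, where Pb is the price buyers pay.
Supply in terms of Pb becomes xs = -352 + 5(Pb + 13) = -287 + 5Pb. Setting this equal to demand: 792 - 8Pb = -287 + 5Pb, so Pb = 83.
Sellers receive Ps = 83 + 13 = 96; x' = 792 − 8·83 = 128.
Buyers' price falls by P* − Pb = 88 − 83 = 5; sellers' price rises by Ps − P* = 96 − 88 = 8.
So producers capture 8/13 = 8/13 of each unit of subsidy.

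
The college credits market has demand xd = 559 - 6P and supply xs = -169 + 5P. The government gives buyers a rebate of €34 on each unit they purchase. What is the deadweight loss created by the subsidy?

Deadweight loss = 17340/11

Pre-subsidy: 559 - 6P = -169 + 5P gives P* = 728/11, x* = 1781/11.
With the rebate, buyers effectively pay Pb = Ps − 34, where Ps is the price sellers receive.
Demand in terms of Ps becomes xd = 559 − 6(Ps − 34) = 763 - 6Ps. Setting this equal to supply: 763 - 6Ps = -169 + 5Ps, so Ps = 932/11.
Buyers pay Pb = 932/11 − 34 = 558/11; x' = -169 + 5·(932/11) = 2801/11.
The subsidy expands output by 2801/11 − 1781/11 = 1020/11 past the efficient level; on those units the gap between marginal cost and willingness to pay runs from 0 up to 34.
DWL = ½ × 34 × 1020/11 = 17340/11.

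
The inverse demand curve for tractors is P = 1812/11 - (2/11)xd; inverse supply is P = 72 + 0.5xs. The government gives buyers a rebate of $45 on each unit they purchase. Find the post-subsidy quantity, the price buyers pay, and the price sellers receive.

Pre-subsidy: 1812/11 - (2/11)x = 72 + 0.5x gives x* = 136 and P* = 140.
With the rebate, buyers effectively pay Pb = Ps − 45, where Ps is the price sellers receive.
On the curves, Pb = 1812/11 - (2/11)x and Ps = 72 + 0.5x; the wedge Ps − Pb = 45 gives 72 + 0.5x − (1812/11 - (2/11)x) = 45, so x' = 202.
Then Pb = 1812/11 − (2/11)·202 = 128 and Ps = 72 + 0.5·202 = 173.

x' = 202; buyers pay $128; sellers receive $173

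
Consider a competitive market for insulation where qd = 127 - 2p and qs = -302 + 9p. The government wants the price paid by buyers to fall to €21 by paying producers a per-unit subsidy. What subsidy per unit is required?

Required subsidy s = €22 per unit

At a buyer price of 21, quantity demanded is 127 − 2·21 = 85.
Sellers supply 85 only when they receive ps with -302 + 9·ps = 85, i.e. ps = 43.
s = ps − pb = 43 − 21 = 22.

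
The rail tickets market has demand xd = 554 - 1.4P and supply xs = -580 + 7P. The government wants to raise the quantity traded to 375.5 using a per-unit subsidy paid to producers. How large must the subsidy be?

Required subsidy s = 9 per unit

At x = 375.5, invert demand for the buyer price: Pb = (554 − 375.5)/1.4 = 127.5; invert supply for the seller price: Ps = (375.5 − (-580))/7 = 136.5.
The subsidy must fill the gap: s = Ps − Pb = 136.5 − 127.5 = 9.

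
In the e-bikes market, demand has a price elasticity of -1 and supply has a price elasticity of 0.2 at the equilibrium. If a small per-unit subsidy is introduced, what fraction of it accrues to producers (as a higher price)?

Producer share = 5/6

For a small subsidy around the equilibrium, the benefit split depends on the relative slopes, which at a point are proportional to the elasticities.
Buyer share = εs/(εs + |εd|) = 0.2/(0.2 + 1) = 1/6; seller share = |εd|/(εs + |εd|) = 5/6.
So producers capture 5/6 of the subsidy.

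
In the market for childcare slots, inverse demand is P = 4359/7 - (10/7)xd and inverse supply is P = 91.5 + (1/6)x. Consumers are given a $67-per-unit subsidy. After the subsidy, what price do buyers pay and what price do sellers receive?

Pre-subsidy: 4359/7 - (10/7)x = 91.5 + (1/6)x gives x* = 333 and P* = 147.
With the rebate, buyers effectively pay Pb = Ps − 67, where Ps is the price sellers receive.
On the curves, Pb = 4359/7 - (10/7)x and Ps = 91.5 + (1/6)x; the wedge Ps − Pb = 67 gives 91.5 + (1/6)x − (4359/7 - (10/7)x) = 67, so x' = 375.
Then Pb = 4359/7 − (10/7)·375 = 87 and Ps = 91.5 + (1/6)·375 = 154.

Buyers pay $87; sellers receive $154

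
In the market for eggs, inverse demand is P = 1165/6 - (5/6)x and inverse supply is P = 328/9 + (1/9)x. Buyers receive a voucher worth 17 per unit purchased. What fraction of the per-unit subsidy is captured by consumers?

Consumer share = 15/17

Pre-subsidy: 1165/6 - (5/6)x = 328/9 + (1/9)x gives x* = 167 and P* = 55.
With the rebate, buyers effectively pay Pb = Ps − 17, where Ps is the price sellers receive.
On the curves, Pb = 1165/6 - (5/6)x and Ps = 328/9 + (1/9)x; the wedge Ps − Pb = 17 gives 328/9 + (1/9)x − (1165/6 - (5/6)x) = 17, so x' = 185.
Then Pb = 1165/6 − (5/6)·185 = 40 and Ps = 328/9 + (1/9)·185 = 57.
Buyers' price falls by P* − Pb = 55 − 40 = 15; sellers' price rises by Ps − P* = 57 − 55 = 2.
So consumers capture 15/17 = 15/17 of each unit of subsidy.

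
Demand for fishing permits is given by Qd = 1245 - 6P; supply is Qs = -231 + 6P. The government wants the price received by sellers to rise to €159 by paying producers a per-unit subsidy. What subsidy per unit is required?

Required subsidy s = €72 per unit

At a seller price of 159, quantity supplied is -231 + 6·159 = 723.
Buyers absorb 723 only when they pay Pb with 1245 − 6·Pb = 723, i.e. Pb = 87.
s = Ps − Pb = 159 − 87 = 72.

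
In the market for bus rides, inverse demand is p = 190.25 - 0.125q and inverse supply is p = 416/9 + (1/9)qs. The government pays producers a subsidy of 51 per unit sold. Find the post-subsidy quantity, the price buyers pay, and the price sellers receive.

q' = 826; buyers pay 87; sellers receive 138

Pre-subsidy: 190.25 - 0.125q = 416/9 + (1/9)q gives q* = 610 and p* = 114.
With the subsidy, sellers receive ps = pb + 51 for each unit, where pb is the price buyers pay.
On the curves, pb = 190.25 - 0.125q and ps = 416/9 + (1/9)q; the wedge ps − pb = 51 gives 416/9 + (1/9)q − (190.25 - 0.125q) = 51, so q' = 826.
Then pb = 190.25 − 0.125·826 = 87 and ps = 416/9 + (1/9)·826 = 138.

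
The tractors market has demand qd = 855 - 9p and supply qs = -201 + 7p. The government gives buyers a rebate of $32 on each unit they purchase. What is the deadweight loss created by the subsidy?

Deadweight loss = $2016

Pre-subsidy: 855 - 9p = -201 + 7p gives p* = 66, q* = 261.
With the rebate, buyers effectively pay pb = ps − 32, where ps is the price sellers receive.
Demand in terms of ps becomes qd = 855 − 9(ps − 32) = 1143 - 9ps. Setting this equal to supply: 1143 - 9ps = -201 + 7ps, so ps = 84.
Buyers pay pb = 84 − 32 = 52; q' = -201 + 7·84 = 387.
The subsidy expands output by 387 − 261 = 126 past the efficient level; on those units the gap between marginal cost and willingness to pay runs from 0 up to 32.
DWL = ½ × 32 × 126 = 2016.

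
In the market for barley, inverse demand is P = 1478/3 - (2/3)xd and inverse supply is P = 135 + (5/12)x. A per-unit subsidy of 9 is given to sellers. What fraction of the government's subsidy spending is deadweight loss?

DWL / government spending = 27/2200

Pre-subsidy: 1478/3 - (2/3)x = 135 + (5/12)x gives x* = 4292/13 and P* = 10630/39.
With the subsidy, sellers receive Ps = Pb + 9 for each unit, where Pb is the price buyers pay.
On the curves, Pb = 1478/3 - (2/3)x and Ps = 135 + (5/12)x; the wedge Ps − Pb = 9 gives 135 + (5/12)x − (1478/3 - (2/3)x) = 9, so x' = 4400/13.
Then Pb = 1478/3 − (2/3)·(4400/13) = 10414/39 and Ps = 135 + (5/12)·(4400/13) = 10765/39.
ΔCS = ½(4292/13 + 4400/13)(10630/39 − 10414/39) = 312912/169; ΔPS = ½(4292/13 + 4400/13)(10765/39 − 10630/39) = 195570/169.
Government spending = 9 × 4400/13 = 39600/13.
DWL = ½ × 9 × (4400/13 − 4292/13) = 486/13; fraction = (486/13) / (39600/13) = 27/2200.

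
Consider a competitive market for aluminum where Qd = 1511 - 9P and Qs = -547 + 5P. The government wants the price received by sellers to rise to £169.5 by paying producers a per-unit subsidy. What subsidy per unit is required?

At a seller price of 169.5, quantity supplied is -547 + 5·169.5 = 300.5.
Buyers absorb 300.5 only when they pay Pb with 1511 − 9·Pb = 300.5, i.e. Pb = 134.5.
s = Ps − Pb = 169.5 − 134.5 = 35.

Required subsidy s = £35 per unit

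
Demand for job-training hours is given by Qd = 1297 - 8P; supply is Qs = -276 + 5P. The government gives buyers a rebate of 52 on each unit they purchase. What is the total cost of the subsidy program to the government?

Pre-subsidy: 1297 - 8P = -276 + 5P gives P* = 121, Q* = 329.
With the rebate, buyers effectively pay Pb = Ps − 52, where Ps is the price sellers receive.
Demand in terms of Ps becomes Qd = 1297 − 8(Ps − 52) = 1713 - 8Ps. Setting this equal to supply: 1713 - 8Ps = -276 + 5Ps, so Ps = 153.
Buyers pay Pb = 153 − 52 = 101; Q' = -276 + 5·153 = 489.
Government outlay = subsidy × quantity = 52 × 489 = 25428.

Government cost = 25428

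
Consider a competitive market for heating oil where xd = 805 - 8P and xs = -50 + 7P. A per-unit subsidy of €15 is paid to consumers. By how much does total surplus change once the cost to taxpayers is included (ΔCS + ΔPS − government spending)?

Pre-subsidy: 805 - 8P = -50 + 7P gives P* = 57, x* = 349.
With the rebate, buyers effectively pay Pb = Ps − 15, where Ps is the price sellers receive.
Demand in terms of Ps becomes xd = 805 − 8(Ps − 15) = 925 - 8Ps. Setting this equal to supply: 925 - 8Ps = -50 + 7Ps, so Ps = 65.
Buyers pay Pb = 65 − 15 = 50; x' = -50 + 7·65 = 405.
ΔCS = ½(349 + 405)(57 − 50) = 2639; ΔPS = ½(349 + 405)(65 − 57) = 3016.
Government spending = 15 × 405 = 6075.
Net change = 2639 + 3016 − 6075 = -420. The loss equals the DWL triangle ½·15·56.

Net change in total surplus = -€420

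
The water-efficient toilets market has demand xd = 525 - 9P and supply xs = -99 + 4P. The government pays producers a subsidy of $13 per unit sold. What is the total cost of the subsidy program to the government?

Government cost = $1677

Pre-subsidy: 525 - 9P = -99 + 4P gives P* = 48, x* = 93.
With the subsidy, sellers receive Ps = Pb + 13 for each unit, where Pb is the price buyers pay.
Supply in terms of Pb becomes xs = -99 + 4(Pb + 13) = -47 + 4Pb. Setting this equal to demand: 525 - 9Pb = -47 + 4Pb, so Pb = 44.
Sellers receive Ps = 44 + 13 = 57; x' = 525 − 9·44 = 129.
Government outlay = subsidy × quantity = 13 × 129 = 1677.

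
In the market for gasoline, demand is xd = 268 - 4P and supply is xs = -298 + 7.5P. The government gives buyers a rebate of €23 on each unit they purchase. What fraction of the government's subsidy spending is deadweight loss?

DWL / government spending = 345/1508

Pre-subsidy: 268 - 4P = -298 + 7.5P gives P* = 1132/23, x* = 1636/23.
With the rebate, buyers effectively pay Pb = Ps − 23, where Ps is the price sellers receive.
Demand in terms of Ps becomes xd = 268 − 4(Ps − 23) = 360 - 4Ps. Setting this equal to supply: 360 - 4Ps = -298 + 7.5Ps, so Ps = 1316/23.
Buyers pay Pb = 1316/23 − 23 = 787/23; x' = -298 + 7.5·(1316/23) = 3016/23.
ΔCS = ½(1636/23 + 3016/23)(1132/23 − 787/23) = 34890/23; ΔPS = ½(1636/23 + 3016/23)(1316/23 − 1132/23) = 18608/23.
Government spending = 23 × 3016/23 = 3016.
DWL = ½ × 23 × (3016/23 − 1636/23) = 690; fraction = 690 / 3016 = 345/1508.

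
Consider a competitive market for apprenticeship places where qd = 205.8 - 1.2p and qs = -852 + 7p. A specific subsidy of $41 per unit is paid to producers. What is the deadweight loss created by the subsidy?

Deadweight loss = $861

Pre-subsidy: 205.8 - 1.2p = -852 + 7p gives p* = 129, q* = 51.
With the subsidy, sellers receive ps = pb + 41 for each unit, where pb is the price buyers pay.
Supply in terms of pb becomes qs = -852 + 7(pb + 41) = -565 + 7pb. Setting this equal to demand: 205.8 - 1.2pb = -565 + 7pb, so pb = 94.
Sellers receive ps = 94 + 41 = 135; q' = 205.8 − 1.2·94 = 93.
The subsidy expands output by 93 − 51 = 42 past the efficient level; on those units the gap between marginal cost and willingness to pay runs from 0 up to 41.
DWL = ½ × 41 × 42 = 861.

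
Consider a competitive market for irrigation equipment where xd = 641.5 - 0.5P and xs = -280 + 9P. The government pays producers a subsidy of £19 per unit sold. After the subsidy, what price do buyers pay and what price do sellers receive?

Buyers pay £79; sellers receive £98

Pre-subsidy: 641.5 - 0.5P = -280 + 9P gives P* = 97, x* = 593.
With the subsidy, sellers receive Ps = Pb + 19 for each unit, where Pb is the price buyers pay.
Supply in terms of Pb becomes xs = -280 + 9(Pb + 19) = -109 + 9Pb. Setting this equal to demand: 641.5 - 0.5Pb = -109 + 9Pb, so Pb = 79.
Sellers receive Ps = 79 + 19 = 98; x' = 641.5 − 0.5·79 = 602.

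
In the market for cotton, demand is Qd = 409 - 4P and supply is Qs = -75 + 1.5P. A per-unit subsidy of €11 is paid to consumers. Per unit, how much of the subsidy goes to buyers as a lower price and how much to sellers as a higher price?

Pre-subsidy: 409 - 4P = -75 + 1.5P gives P* = 88, Q* = 57.
With the rebate, buyers effectively pay Pb = Ps − 11, where Ps is the price sellers receive.
Demand in terms of Ps becomes Qd = 409 − 4(Ps − 11) = 453 - 4Ps. Setting this equal to supply: 453 - 4Ps = -75 + 1.5Ps, so Ps = 96.
Buyers pay Pb = 96 − 11 = 85; Q' = -75 + 1.5·96 = 69.
Buyers' price falls by P* − Pb = 88 − 85 = 3; sellers' price rises by Ps − P* = 96 − 88 = 8.

Buyers gain €3 per unit; sellers gain €8 per unit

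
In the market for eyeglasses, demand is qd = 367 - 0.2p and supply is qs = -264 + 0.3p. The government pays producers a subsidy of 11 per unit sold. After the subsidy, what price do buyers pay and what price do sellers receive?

Buyers pay 1255.4; sellers receive 1266.4

Pre-subsidy: 367 - 0.2p = -264 + 0.3p gives p* = 1262, q* = 114.6.
With the subsidy, sellers receive ps = pb + 11 for each unit, where pb is the price buyers pay.
Supply in terms of pb becomes qs = -264 + 0.3(pb + 11) = -260.7 + 0.3pb. Setting this equal to demand: 367 - 0.2pb = -260.7 + 0.3pb, so pb = 1255.4.
Sellers receive ps = 1255.4 + 11 = 1266.4; q' = 367 − 0.2·1255.4 = 115.92.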